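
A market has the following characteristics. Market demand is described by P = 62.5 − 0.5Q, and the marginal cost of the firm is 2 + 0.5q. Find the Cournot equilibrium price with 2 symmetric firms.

P = 32.25

With 2 symmetric Cournot firms, each firm's FOC gives 62.5 − 1.5q = 2 + 0.5q, so q = 30.25, Q = 2·30.25 = 60.5, and P = 32.25.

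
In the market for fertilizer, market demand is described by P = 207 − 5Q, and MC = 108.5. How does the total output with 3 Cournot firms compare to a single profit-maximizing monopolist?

Cournot: Q = 14.775; Monopoly: Q = 9.85

Cournot with 3 identical firms: the symmetric best-response condition is 207 − 20q = 108.5. Each firm produces q = 4.925, total output Q = 14.775, price P = 133.125.
The monopolist equates marginal revenue to marginal cost: 207 − 10Q = 108.5, so Q = 9.85. From demand, P = 157.75.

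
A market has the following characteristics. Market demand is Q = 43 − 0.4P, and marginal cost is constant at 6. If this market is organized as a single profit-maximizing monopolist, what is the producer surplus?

Inverting demand: P = 107.5 − 2.5Q.
The monopolist equates marginal revenue to marginal cost: 107.5 − 5Q = 6, so Q = 20.3. From demand, P = 56.75.
PS = (56.75 − 6)·20.3 = 1030.225.

PS = 1030.225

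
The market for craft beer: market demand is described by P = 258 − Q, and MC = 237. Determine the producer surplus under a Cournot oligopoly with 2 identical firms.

PS = 98

Cournot with 2 identical firms: the symmetric best-response condition is 258 − 3q = 237. Each firm produces q = 7, total output Q = 14, price P = 244.
PS = (244 − 237)·14 = 98.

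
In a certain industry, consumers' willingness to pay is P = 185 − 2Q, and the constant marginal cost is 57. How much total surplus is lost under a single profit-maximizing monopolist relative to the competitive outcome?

DWL = 1024

Under competition P = MC = 57, so Q = (185 − 57)/2 = 64.
The monopolist equates marginal revenue to marginal cost: 185 − 4Q = 57, so Q = 32. From demand, P = 121.
DWL is the triangle between Q = 32 and Q = 64: ½·(64 − 32)·(121 − 57) = 1024.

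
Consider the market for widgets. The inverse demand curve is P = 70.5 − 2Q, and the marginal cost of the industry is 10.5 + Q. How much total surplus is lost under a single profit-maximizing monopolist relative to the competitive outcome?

Under competition P = MC: 70.5 − 2Q = 10.5 + Q ⇒ Q = 20, P = 30.5.
The monopolist equates marginal revenue to marginal cost: 70.5 − 4Q = 10.5 + Q, so Q = 12. From demand, P = 46.5.
CS = ½·(70.5 − 30.5)·20 = 400; PS = (30.5·20 − 10.5·20 − ½·1·20²) = 200; TS = 600.
CS = ½·(70.5 − 46.5)·12 = 144; PS = (46.5·12 − 10.5·12 − ½·1·12²) = 360; TS = 504.
DWL = 600 − 504 = 96.

DWL = 96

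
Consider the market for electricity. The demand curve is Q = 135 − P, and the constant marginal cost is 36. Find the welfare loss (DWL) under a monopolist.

DWL = 1225.125

Inverting demand: P = 135 − Q.
Competitive firms price at marginal cost: P = 36, giving Q = 99.
The monopolist equates marginal revenue to marginal cost: 135 − 2Q = 36, so Q = 49.5. From demand, P = 85.5.
DWL is the triangle between Q = 49.5 and Q = 99: ½·(99 − 49.5)·(85.5 − 36) = 1225.125.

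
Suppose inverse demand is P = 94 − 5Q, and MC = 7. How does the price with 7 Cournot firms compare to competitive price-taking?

In a 7-firm Cournot equilibrium, symmetry and the first-order condition give q = (94 − 7)/(40) = 2.175. So Q = 15.225 and P = 17.875.
Competitive firms price at marginal cost: P = 7, giving Q = 17.4.

Cournot: P = 17.875; Competition: P = 7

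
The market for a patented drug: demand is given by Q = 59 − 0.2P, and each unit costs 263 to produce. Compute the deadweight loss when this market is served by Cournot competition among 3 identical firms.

DWL = 6.4

Inverting demand: P = 295 − 5Q.
Competitive firms price at marginal cost: P = 263, giving Q = 6.4.
In a 3-firm Cournot equilibrium, symmetry and the first-order condition give q = (295 − 263)/(20) = 1.6. So Q = 4.8 and P = 271.
DWL is the triangle between Q = 4.8 and Q = 6.4: ½·(6.4 − 4.8)·(271 − 263) = 6.4.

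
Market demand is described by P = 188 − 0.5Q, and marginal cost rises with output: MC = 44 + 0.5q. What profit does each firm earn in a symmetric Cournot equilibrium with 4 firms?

π_i = 1728

With 4 symmetric Cournot firms, each firm's FOC gives 188 − 2.5q = 44 + 0.5q, so q = 48, Q = 4·48 = 192, and P = 92.
Each firm's profit = 92·48 − (44·48 + ½·0.5·48²) = 1728.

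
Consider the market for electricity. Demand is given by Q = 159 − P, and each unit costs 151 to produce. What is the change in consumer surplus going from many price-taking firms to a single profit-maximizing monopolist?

Inverting demand: P = 159 − Q.
Perfect competition: P = MC = 151, so 159 − Q = 151 and Q = 8.
CS = ½·(159 − 151)·8 = 32.
The monopolist equates marginal revenue to marginal cost: 159 − 2Q = 151, so Q = 4. From demand, P = 155.
CS = ½·(159 − 155)·4 = 8.
Change in consumer surplus: 8 − 32 = −24.

CS falls by 24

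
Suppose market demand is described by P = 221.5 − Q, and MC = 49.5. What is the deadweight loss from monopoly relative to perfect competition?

DWL = 3698

Under competition P = MC = 49.5, so Q = (221.5 − 49.5)/1 = 172.
The monopolist equates marginal revenue to marginal cost: 221.5 − 2Q = 49.5, so Q = 86. From demand, P = 135.5.
DWL is the triangle between Q = 86 and Q = 172: ½·(172 − 86)·(135.5 − 49.5) = 3698.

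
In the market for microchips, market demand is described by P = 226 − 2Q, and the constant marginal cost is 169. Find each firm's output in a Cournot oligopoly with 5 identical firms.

In a 5-firm Cournot equilibrium, symmetry and the first-order condition give q = (226 − 169)/(12) = 4.75. So Q = 23.75 and P = 178.5.

q_i = 4.75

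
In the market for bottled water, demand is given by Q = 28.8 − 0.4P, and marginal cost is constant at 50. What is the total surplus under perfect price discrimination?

Inverting demand: P = 72 − 2.5Q.
Under first-degree price discrimination the firm charges each unit its demand price and produces up to where P = MC, i.e. Q = 8.8. Consumer surplus is zero; producer surplus equals total surplus.
TS = 96.8 (equal to competitive TS).

TS = 96.8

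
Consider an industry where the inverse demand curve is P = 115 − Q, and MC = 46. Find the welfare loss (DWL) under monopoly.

DWL = 595.125

Under competition P = MC = 46, so Q = (115 − 46)/1 = 69.
Monopoly sets MR = MC: 115 − 2Q = 46 ⇒ Q = 34.5, P = 115 − 34.5 = 80.5.
DWL is the triangle between Q = 34.5 and Q = 69: ½·(69 − 34.5)·(80.5 − 46) = 595.125.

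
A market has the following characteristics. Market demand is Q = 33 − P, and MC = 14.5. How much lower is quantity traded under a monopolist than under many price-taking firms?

Inverting demand: P = 33 − Q.
Competitive firms price at marginal cost: P = 14.5, giving Q = 18.5.
A monopolist chooses Q where MR = MC. MR = 33 − 2Q; setting this equal to 14.5 gives Q = 9.25 and P = 23.75.
Change in quantity traded: 9.25 − 18.5 = −9.25.

Q falls by 9.25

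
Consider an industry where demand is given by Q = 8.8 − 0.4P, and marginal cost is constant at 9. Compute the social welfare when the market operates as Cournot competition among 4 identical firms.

TS = 32.448

Inverting demand: P = 22 − 2.5Q.
Cournot with 4 identical firms: the symmetric best-response condition is 22 − 12.5q = 9. Each firm produces q = 1.04, total output Q = 4.16, price P = 11.6.
CS = ½·(22 − 11.6)·4.16 = 21.632; PS = (11.6 − 9)·4.16 = 10.816; TS = 32.448.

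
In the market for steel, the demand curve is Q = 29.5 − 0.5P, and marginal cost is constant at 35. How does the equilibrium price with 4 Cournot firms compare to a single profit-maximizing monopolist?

Cournot: P = 39.8; Monopoly: P = 47

Inverting demand: P = 59 − 2Q.
In a 4-firm Cournot equilibrium, symmetry and the first-order condition give q = (59 − 35)/(10) = 2.4. So Q = 9.6 and P = 39.8.
A monopolist chooses Q where MR = MC. MR = 59 − 4Q; setting this equal to 35 gives Q = 6 and P = 47.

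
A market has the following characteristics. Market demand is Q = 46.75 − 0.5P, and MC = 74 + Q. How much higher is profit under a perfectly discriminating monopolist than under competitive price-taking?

π rises by 42.25

Inverting demand: P = 93.5 − 2Q.
Competitive equilibrium sets price equal to marginal cost: 93.5 − 2Q = 74 + Q, so Q = 6.5 and P = 80.5.
Profit = 80.5·6.5 − (74·6.5 + ½·1·6.5²) = 21.125.
Under first-degree price discrimination the firm charges each unit its demand price and produces up to where P = MC, i.e. Q = 6.5. Consumer surplus is zero; producer surplus equals total surplus.
PS equals the full surplus area, 63.375. Profit = 63.375 = 63.375.
Change in profit: 63.375 − 21.125 = 42.25.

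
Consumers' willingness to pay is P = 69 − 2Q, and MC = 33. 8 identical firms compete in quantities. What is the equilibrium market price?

Cournot with 8 identical firms: the symmetric best-response condition is 69 − 18q = 33. Each firm produces q = 2, total output Q = 16, price P = 37.

P = 37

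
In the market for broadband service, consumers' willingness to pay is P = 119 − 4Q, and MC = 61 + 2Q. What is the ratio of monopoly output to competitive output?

Monopoly sets MR = MC: 119 − 8Q = 61 + 2Q ⇒ Q = 5.8, P = 119 − 4·5.8 = 95.8.
Under competition P = MC: 119 − 4Q = 61 + 2Q ⇒ Q = 29/3, P = 241/3.
Ratio Q_m/Q_c = 5.8/(29/3) = 0.6.

Q_m/Q_c = 0.6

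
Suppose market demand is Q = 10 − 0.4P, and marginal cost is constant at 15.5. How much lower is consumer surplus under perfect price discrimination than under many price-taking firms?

Inverting demand: P = 25 − 2.5Q.
Perfect competition: P = MC = 15.5, so 25 − 2.5Q = 15.5 and Q = 3.8.
CS = ½·(25 − 15.5)·3.8 = 18.05.
With perfect price discrimination, output is the efficient level Q = 3.8 (where demand meets MC), but every buyer pays their willingness to pay: CS = 0 and PS = total surplus.
CS = 0.
Change in consumer surplus: 0 − 18.05 = −18.05.

CS falls by 18.05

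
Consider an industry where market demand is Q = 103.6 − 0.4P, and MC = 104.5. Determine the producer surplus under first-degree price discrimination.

PS = 4774.05

Inverting demand: P = 259 − 2.5Q.
Under first-degree price discrimination the firm charges each unit its demand price and produces up to where P = MC, i.e. Q = 61.8. Consumer surplus is zero; producer surplus equals total surplus.
PS = ½·(259 − 104.5)·61.8 = 4774.05.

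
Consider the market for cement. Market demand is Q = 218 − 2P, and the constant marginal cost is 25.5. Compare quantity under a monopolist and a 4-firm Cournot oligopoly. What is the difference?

Inverting demand: P = 109 − 0.5Q.
A monopolist chooses Q where MR = MC. MR = 109 − Q; setting this equal to 25.5 gives Q = 83.5 and P = 67.25.
In a 4-firm Cournot equilibrium, symmetry and the first-order condition give q = (109 − 25.5)/(2.5) = 33.4. So Q = 133.6 and P = 42.2.
Change in quantity: 133.6 − 83.5 = 50.1.

Q rises by 50.1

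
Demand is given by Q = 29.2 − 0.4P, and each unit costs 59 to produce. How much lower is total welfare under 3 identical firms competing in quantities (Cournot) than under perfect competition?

Total welfare falls by 2.45

Inverting demand: P = 73 − 2.5Q.
Under competition P = MC = 59, so Q = (73 − 59)/2.5 = 5.6.
CS = ½·(73 − 59)·5.6 = 39.2; PS = (59 − 59)·5.6 = 0; TS = 39.2.
With 3 symmetric Cournot firms, each firm's FOC gives 73 − 10q = 59, so q = 1.4, Q = 3·1.4 = 4.2, and P = 62.5.
CS = ½·(73 − 62.5)·4.2 = 22.05; PS = (62.5 − 59)·4.2 = 14.7; TS = 36.75.
Change in total welfare: 36.75 − 39.2 = −2.45.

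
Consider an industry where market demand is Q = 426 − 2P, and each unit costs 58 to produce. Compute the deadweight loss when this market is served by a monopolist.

Inverting demand: P = 213 − 0.5Q.
Under competition P = MC = 58, so Q = (213 − 58)/0.5 = 310.
Monopoly sets MR = MC: 213 − Q = 58 ⇒ Q = 155, P = 213 − 0.5·155 = 135.5.
DWL is the triangle between Q = 155 and Q = 310: ½·(310 − 155)·(135.5 − 58) = 6006.25.

DWL = 6006.25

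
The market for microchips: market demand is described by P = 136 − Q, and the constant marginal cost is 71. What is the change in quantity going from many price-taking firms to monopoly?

Q falls by 32.5

Under competition P = MC = 71, so Q = (136 − 71)/1 = 65.
A monopolist chooses Q where MR = MC. MR = 136 − 2Q; setting this equal to 71 gives Q = 32.5 and P = 103.5.
Change in quantity: 32.5 − 65 = −32.5.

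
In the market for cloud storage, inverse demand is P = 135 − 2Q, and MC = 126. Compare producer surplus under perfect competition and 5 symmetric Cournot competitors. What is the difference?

Perfect competition: P = MC = 126, so 135 − 2Q = 126 and Q = 4.5.
PS = (126 − 126)·4.5 = 0.
Cournot with 5 identical firms: the symmetric best-response condition is 135 − 12q = 126. Each firm produces q = 0.75, total output Q = 3.75, price P = 127.5.
PS = (127.5 − 126)·3.75 = 5.625.
Change in producer surplus: 5.625 − 0 = 5.625.

PS rises by 5.625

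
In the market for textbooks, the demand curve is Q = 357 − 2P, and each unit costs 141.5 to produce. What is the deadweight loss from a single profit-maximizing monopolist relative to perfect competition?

DWL = 342.25

Inverting demand: P = 178.5 − 0.5Q.
Competitive firms price at marginal cost: P = 141.5, giving Q = 74.
A monopolist chooses Q where MR = MC. MR = 178.5 − Q; setting this equal to 141.5 gives Q = 37 and P = 160.
DWL is the triangle between Q = 37 and Q = 74: ½·(74 − 37)·(160 − 141.5) = 342.25.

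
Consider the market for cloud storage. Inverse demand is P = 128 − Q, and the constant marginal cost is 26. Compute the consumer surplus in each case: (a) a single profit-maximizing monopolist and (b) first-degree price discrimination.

Monopoly sets MR = MC: 128 − 2Q = 26 ⇒ Q = 51, P = 128 − 51 = 77.
CS = ½·(128 − 77)·51 = 1300.5.
Under first-degree price discrimination the firm charges each unit its demand price and produces up to where P = MC, i.e. Q = 102. Consumer surplus is zero; producer surplus equals total surplus.
CS = 0.

Monopoly: CS = 1300.5; Perfect PD: CS = 0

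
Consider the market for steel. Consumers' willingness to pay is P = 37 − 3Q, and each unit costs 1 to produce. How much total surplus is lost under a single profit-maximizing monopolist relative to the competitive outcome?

Under competition P = MC = 1, so Q = (37 − 1)/3 = 12.
The monopolist equates marginal revenue to marginal cost: 37 − 6Q = 1, so Q = 6. From demand, P = 19.
DWL is the triangle between Q = 6 and Q = 12: ½·(12 − 6)·(19 − 1) = 54.

DWL = 54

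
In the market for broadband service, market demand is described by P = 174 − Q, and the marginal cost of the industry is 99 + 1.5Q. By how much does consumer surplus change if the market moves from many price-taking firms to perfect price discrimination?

CS falls by 450

Under competition P = MC: 174 − Q = 99 + 1.5Q ⇒ Q = 30, P = 144.
CS = ½·(174 − 144)·30 = 450.
Under first-degree price discrimination the firm charges each unit its demand price and produces up to where P = MC, i.e. Q = 30. Consumer surplus is zero; producer surplus equals total surplus.
CS = 0.
Change in consumer surplus: 0 − 450 = −450.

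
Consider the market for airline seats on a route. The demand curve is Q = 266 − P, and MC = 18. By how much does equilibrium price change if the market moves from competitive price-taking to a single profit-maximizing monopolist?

Equilibrium price rises by 124

Inverting demand: P = 266 − Q.
Perfect competition: P = MC = 18, so 266 − Q = 18 and Q = 248.
The monopolist equates marginal revenue to marginal cost: 266 − 2Q = 18, so Q = 124. From demand, P = 142.
Change in equilibrium price: 142 − 18 = 124.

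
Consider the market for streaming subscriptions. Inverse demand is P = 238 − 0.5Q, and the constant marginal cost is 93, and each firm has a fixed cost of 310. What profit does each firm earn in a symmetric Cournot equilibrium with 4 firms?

π_i = 1372

Cournot with 4 identical firms: the symmetric best-response condition is 238 − 2.5q = 93. Each firm produces q = 58, total output Q = 232, price P = 122.
Each firm's profit = (122 − 93)·58 − 310 = 1372.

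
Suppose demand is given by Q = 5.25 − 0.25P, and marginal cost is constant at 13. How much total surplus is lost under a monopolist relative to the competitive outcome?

DWL = 2

Inverting demand: P = 21 − 4Q.
Competitive firms price at marginal cost: P = 13, giving Q = 2.
The monopolist equates marginal revenue to marginal cost: 21 − 8Q = 13, so Q = 1. From demand, P = 17.
DWL is the triangle between Q = 1 and Q = 2: ½·(2 − 1)·(17 − 13) = 2.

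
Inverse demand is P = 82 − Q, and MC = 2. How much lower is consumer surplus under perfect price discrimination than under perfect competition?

Perfect competition: P = MC = 2, so 82 − Q = 2 and Q = 80.
CS = ½·(82 − 2)·80 = 3200.
Under first-degree price discrimination the firm charges each unit its demand price and produces up to where P = MC, i.e. Q = 80. Consumer surplus is zero; producer surplus equals total surplus.
CS = 0.
Change in consumer surplus: 0 − 3200 = −3200.

Consumer surplus falls by 3200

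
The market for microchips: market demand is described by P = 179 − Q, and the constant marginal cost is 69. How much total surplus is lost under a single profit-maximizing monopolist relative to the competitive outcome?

DWL = 1512.5

Under competition P = MC = 69, so Q = (179 − 69)/1 = 110.
The monopolist equates marginal revenue to marginal cost: 179 − 2Q = 69, so Q = 55. From demand, P = 124.
DWL is the triangle between Q = 55 and Q = 110: ½·(110 − 55)·(124 − 69) = 1512.5.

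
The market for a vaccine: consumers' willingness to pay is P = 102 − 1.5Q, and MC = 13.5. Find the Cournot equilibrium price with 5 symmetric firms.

P = 28.25

In a 5-firm Cournot equilibrium, symmetry and the first-order condition give q = (102 − 13.5)/(9) = 59/6. So Q = 295/6 and P = 28.25.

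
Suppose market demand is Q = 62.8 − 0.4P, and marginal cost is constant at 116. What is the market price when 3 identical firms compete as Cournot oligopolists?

P = 126.25

Inverting demand: P = 157 − 2.5Q.
In a 3-firm Cournot equilibrium, symmetry and the first-order condition give q = (157 − 116)/(10) = 4.1. So Q = 12.3 and P = 126.25.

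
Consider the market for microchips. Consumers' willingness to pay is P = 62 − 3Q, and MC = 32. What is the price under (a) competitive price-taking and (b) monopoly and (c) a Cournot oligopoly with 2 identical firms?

Competition: P = 32; Monopoly: P = 47; Cournot: P = 42

Under competition P = MC = 32, so Q = (62 − 32)/3 = 10.
A monopolist chooses Q where MR = MC. MR = 62 − 6Q; setting this equal to 32 gives Q = 5 and P = 47.
With 2 symmetric Cournot firms, each firm's FOC gives 62 − 9q = 32, so q = 10/3, Q = 2·10/3 = 20/3, and P = 42.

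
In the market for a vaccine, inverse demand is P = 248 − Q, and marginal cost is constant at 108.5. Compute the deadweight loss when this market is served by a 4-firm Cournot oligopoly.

Competitive firms price at marginal cost: P = 108.5, giving Q = 139.5.
Cournot with 4 identical firms: the symmetric best-response condition is 248 − 5q = 108.5. Each firm produces q = 27.9, total output Q = 111.6, price P = 136.4.
DWL is the triangle between Q = 111.6 and Q = 139.5: ½·(139.5 − 111.6)·(136.4 − 108.5) = 389.205.

DWL = 389.205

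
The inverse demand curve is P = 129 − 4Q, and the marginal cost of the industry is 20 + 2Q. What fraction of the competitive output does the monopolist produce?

Q_m/Q_c = 0.6

A monopolist chooses Q where MR = MC. MR = 129 − 8Q; setting this equal to 20 + 2Q gives Q = 10.9 and P = 85.4.
Competitive equilibrium sets price equal to marginal cost: 129 − 4Q = 20 + 2Q, so Q = 109/6 and P = 169/3.
Ratio Q_m/Q_c = 10.9/(109/6) = 0.6.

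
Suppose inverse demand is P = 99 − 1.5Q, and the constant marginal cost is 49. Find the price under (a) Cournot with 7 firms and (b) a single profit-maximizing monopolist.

In a 7-firm Cournot equilibrium, symmetry and the first-order condition give q = (99 − 49)/(12) = 25/6. So Q = 175/6 and P = 55.25.
A monopolist chooses Q where MR = MC. MR = 99 − 3Q; setting this equal to 49 gives Q = 50/3 and P = 74.

Cournot: P = 55.25; Monopoly: P = 74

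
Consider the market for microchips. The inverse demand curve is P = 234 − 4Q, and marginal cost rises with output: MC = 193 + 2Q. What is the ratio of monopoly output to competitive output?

Monopoly sets MR = MC: 234 − 8Q = 193 + 2Q ⇒ Q = 4.1, P = 234 − 4·4.1 = 217.6.
Under competition P = MC: 234 − 4Q = 193 + 2Q ⇒ Q = 41/6, P = 620/3.
Ratio Q_m/Q_c = 4.1/(41/6) = 0.6.

Q_m/Q_c = 0.6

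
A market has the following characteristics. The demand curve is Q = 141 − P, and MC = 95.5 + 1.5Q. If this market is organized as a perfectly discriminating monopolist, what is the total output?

Inverting demand: P = 141 − Q.
A perfectly discriminating monopolist sells every unit with P(Q) ≥ MC(Q), so output equals the competitive quantity Q = 18.2. Each buyer pays their reservation price, so CS = 0 and the firm captures all surplus.

Q = 18.2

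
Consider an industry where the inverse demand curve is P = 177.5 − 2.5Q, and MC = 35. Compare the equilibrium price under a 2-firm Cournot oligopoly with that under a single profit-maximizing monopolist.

Cournot: P = 82.5; Monopoly: P = 106.25

Cournot with 2 identical firms: the symmetric best-response condition is 177.5 − 7.5q = 35. Each firm produces q = 19, total output Q = 38, price P = 82.5.
The monopolist equates marginal revenue to marginal cost: 177.5 − 5Q = 35, so Q = 28.5. From demand, P = 106.25.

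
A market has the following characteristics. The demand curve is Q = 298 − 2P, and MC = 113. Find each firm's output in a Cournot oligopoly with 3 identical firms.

Inverting demand: P = 149 − 0.5Q.
In a 3-firm Cournot equilibrium, symmetry and the first-order condition give q = (149 − 113)/(2) = 18. So Q = 54 and P = 122.

q_i = 18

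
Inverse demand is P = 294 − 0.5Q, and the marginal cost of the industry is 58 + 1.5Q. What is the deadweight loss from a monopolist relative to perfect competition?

Under competition P = MC: 294 − 0.5Q = 58 + 1.5Q ⇒ Q = 118, P = 235.
A monopolist chooses Q where MR = MC. MR = 294 − Q; setting this equal to 58 + 1.5Q gives Q = 94.4 and P = 246.8.
CS = ½·(294 − 235)·118 = 3481; PS = (235·118 − 58·118 − ½·1.5·118²) = 10443; TS = 13924.
CS = ½·(294 − 246.8)·94.4 = 2227.84; PS = (246.8·94.4 − 58·94.4 − ½·1.5·94.4²) = 11139.2; TS = 13367.04.
DWL = 13924 − 13367.04 = 556.96.

DWL = 556.96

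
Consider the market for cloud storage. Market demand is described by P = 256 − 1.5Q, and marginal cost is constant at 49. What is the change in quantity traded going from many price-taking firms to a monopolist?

Competitive firms price at marginal cost: P = 49, giving Q = 138.
A monopolist chooses Q where MR = MC. MR = 256 − 3Q; setting this equal to 49 gives Q = 69 and P = 152.5.
Change in quantity traded: 69 − 138 = −69.

Quantity traded falls by 69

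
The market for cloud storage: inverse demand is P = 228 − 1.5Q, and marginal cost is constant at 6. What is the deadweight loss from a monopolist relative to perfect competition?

DWL = 4107

Perfect competition: P = MC = 6, so 228 − 1.5Q = 6 and Q = 148.
Monopoly sets MR = MC: 228 − 3Q = 6 ⇒ Q = 74, P = 228 − 1.5·74 = 117.
DWL is the triangle between Q = 74 and Q = 148: ½·(148 − 74)·(117 − 6) = 4107.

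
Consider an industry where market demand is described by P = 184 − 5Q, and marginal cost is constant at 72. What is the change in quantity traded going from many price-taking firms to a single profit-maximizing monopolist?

Q falls by 11.2

Competitive firms price at marginal cost: P = 72, giving Q = 22.4.
Monopoly sets MR = MC: 184 − 10Q = 72 ⇒ Q = 11.2, P = 184 − 5·11.2 = 128.
Change in quantity traded: 11.2 − 22.4 = −11.2.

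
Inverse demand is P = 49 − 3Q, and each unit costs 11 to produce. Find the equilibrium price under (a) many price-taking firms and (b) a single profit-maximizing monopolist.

Competition: P = 11; Monopoly: P = 30

Under competition P = MC = 11, so Q = (49 − 11)/3 = 38/3.
Monopoly sets MR = MC: 49 − 6Q = 11 ⇒ Q = 19/3, P = 49 − 3·19/3 = 30.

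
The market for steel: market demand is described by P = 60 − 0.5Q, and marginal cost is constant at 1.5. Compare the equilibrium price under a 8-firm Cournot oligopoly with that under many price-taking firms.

With 8 symmetric Cournot firms, each firm's FOC gives 60 − 4.5q = 1.5, so q = 13, Q = 8·13 = 104, and P = 8.
Perfect competition: P = MC = 1.5, so 60 − 0.5Q = 1.5 and Q = 117.

Cournot: P = 8; Competition: P = 1.5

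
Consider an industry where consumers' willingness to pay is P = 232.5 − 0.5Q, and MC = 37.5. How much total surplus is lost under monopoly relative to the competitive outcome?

DWL = 9506.25

Perfect competition: P = MC = 37.5, so 232.5 − 0.5Q = 37.5 and Q = 390.
A monopolist chooses Q where MR = MC. MR = 232.5 − Q; setting this equal to 37.5 gives Q = 195 and P = 135.
DWL is the triangle between Q = 195 and Q = 390: ½·(390 − 195)·(135 − 37.5) = 9506.25.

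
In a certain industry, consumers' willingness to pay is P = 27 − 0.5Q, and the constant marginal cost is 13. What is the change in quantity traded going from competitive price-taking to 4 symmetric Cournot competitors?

Perfect competition: P = MC = 13, so 27 − 0.5Q = 13 and Q = 28.
With 4 symmetric Cournot firms, each firm's FOC gives 27 − 2.5q = 13, so q = 5.6, Q = 4·5.6 = 22.4, and P = 15.8.
Change in quantity traded: 22.4 − 28 = −5.6.

Q falls by 5.6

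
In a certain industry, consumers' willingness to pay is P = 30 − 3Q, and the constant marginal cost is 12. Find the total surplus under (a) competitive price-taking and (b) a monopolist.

Under competition P = MC = 12, so Q = (30 − 12)/3 = 6.
CS = ½·(30 − 12)·6 = 54; PS = (12 − 12)·6 = 0; TS = 54.
A monopolist chooses Q where MR = MC. MR = 30 − 6Q; setting this equal to 12 gives Q = 3 and P = 21.
CS = ½·(30 − 21)·3 = 13.5; PS = (21 − 12)·3 = 27; TS = 40.5.

Competition: TS = 54; Monopoly: TS = 40.5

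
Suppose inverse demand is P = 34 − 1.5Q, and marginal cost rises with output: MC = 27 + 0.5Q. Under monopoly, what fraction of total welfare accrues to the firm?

PS/TS = 0.7

A monopolist chooses Q where MR = MC. MR = 34 − 3Q; setting this equal to 27 + 0.5Q gives Q = 2 and P = 31.
CS = ½·(34 − 31)·2 = 3.
PS = P·Q − VC(Q) = 31·2 − (27·2 + ½·0.5·2²) = 7.
Share captured = PS/TS = 7/10 = 0.7.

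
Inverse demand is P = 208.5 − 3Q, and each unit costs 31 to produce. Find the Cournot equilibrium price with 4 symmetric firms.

Cournot with 4 identical firms: the symmetric best-response condition is 208.5 − 15q = 31. Each firm produces q = 71/6, total output Q = 142/3, price P = 66.5.

P = 66.5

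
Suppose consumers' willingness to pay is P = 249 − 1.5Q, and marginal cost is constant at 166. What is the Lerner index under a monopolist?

Lerner index = 0.2

The monopolist equates marginal revenue to marginal cost: 249 − 3Q = 166, so Q = 83/3. From demand, P = 207.5.
Lerner index = (P − MC)/P = (207.5 − 166)/207.5 = 0.2.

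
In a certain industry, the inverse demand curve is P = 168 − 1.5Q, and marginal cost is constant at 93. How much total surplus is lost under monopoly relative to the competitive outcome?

Under competition P = MC = 93, so Q = (168 − 93)/1.5 = 50.
A monopolist chooses Q where MR = MC. MR = 168 − 3Q; setting this equal to 93 gives Q = 25 and P = 130.5.
DWL is the triangle between Q = 25 and Q = 50: ½·(50 − 25)·(130.5 − 93) = 468.75.

DWL = 468.75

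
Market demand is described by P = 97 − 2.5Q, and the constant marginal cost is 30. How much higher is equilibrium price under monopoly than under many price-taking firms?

P rises by 33.5

Under competition P = MC = 30, so Q = (97 − 30)/2.5 = 26.8.
The monopolist equates marginal revenue to marginal cost: 97 − 5Q = 30, so Q = 13.4. From demand, P = 63.5.
Change in equilibrium price: 63.5 − 30 = 33.5.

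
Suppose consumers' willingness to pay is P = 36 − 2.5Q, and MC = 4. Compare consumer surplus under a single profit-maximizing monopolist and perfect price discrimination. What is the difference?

CS falls by 51.2

A monopolist chooses Q where MR = MC. MR = 36 − 5Q; setting this equal to 4 gives Q = 6.4 and P = 20.
CS = ½·(36 − 20)·6.4 = 51.2.
Under first-degree price discrimination the firm charges each unit its demand price and produces up to where P = MC, i.e. Q = 12.8. Consumer surplus is zero; producer surplus equals total surplus.
CS = 0.
Change in consumer surplus: 0 − 51.2 = −51.2.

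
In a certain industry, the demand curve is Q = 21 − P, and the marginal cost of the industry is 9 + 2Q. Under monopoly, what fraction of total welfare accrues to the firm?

Inverting demand: P = 21 − Q.
Monopoly sets MR = MC: 21 − 2Q = 9 + 2Q ⇒ Q = 3, P = 21 − 3 = 18.
CS = ½·(21 − 18)·3 = 4.5.
PS = P·Q − VC(Q) = 18·3 − (9·3 + ½·2·3²) = 18.
Share captured = PS/TS = 18/22.5 = 0.8.

PS/TS = 0.8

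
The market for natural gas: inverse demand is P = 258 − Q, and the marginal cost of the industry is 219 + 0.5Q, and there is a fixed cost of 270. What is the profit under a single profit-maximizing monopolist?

A monopolist chooses Q where MR = MC. MR = 258 − 2Q; setting this equal to 219 + 0.5Q gives Q = 15.6 and P = 242.4.
Profit = 242.4·15.6 − (219·15.6 + ½·0.5·15.6²) − 270 = 34.2.

Profit = 34.2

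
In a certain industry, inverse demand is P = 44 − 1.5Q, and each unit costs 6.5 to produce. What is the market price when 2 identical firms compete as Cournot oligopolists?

Cournot with 2 identical firms: the symmetric best-response condition is 44 − 4.5q = 6.5. Each firm produces q = 25/3, total output Q = 50/3, price P = 19.

P = 19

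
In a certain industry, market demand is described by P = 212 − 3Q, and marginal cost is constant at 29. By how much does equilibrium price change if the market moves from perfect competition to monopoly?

Equilibrium price rises by 91.5

Perfect competition: P = MC = 29, so 212 − 3Q = 29 and Q = 61.
The monopolist equates marginal revenue to marginal cost: 212 − 6Q = 29, so Q = 30.5. From demand, P = 120.5.
Change in equilibrium price: 120.5 − 29 = 91.5.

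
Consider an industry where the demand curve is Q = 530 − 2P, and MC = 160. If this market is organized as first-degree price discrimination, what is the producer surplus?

PS = 11025

Inverting demand: P = 265 − 0.5Q.
A perfectly discriminating monopolist sells every unit with P(Q) ≥ MC(Q), so output equals the competitive quantity Q = 210. Each buyer pays their reservation price, so CS = 0 and the firm captures all surplus.
PS = ½·(265 − 160)·210 = 11025.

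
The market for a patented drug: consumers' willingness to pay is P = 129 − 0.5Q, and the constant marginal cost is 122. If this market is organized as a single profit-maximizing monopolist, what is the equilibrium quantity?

The monopolist equates marginal revenue to marginal cost: 129 − Q = 122, so Q = 7. From demand, P = 125.5.

Q = 7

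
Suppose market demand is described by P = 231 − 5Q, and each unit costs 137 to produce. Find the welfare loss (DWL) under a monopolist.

DWL = 220.9

Perfect competition: P = MC = 137, so 231 − 5Q = 137 and Q = 18.8.
The monopolist equates marginal revenue to marginal cost: 231 − 10Q = 137, so Q = 9.4. From demand, P = 184.
DWL is the triangle between Q = 9.4 and Q = 18.8: ½·(18.8 − 9.4)·(184 − 137) = 220.9.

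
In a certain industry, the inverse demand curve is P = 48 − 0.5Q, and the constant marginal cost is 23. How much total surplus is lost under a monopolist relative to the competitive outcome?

Under competition P = MC = 23, so Q = (48 − 23)/0.5 = 50.
A monopolist chooses Q where MR = MC. MR = 48 − Q; setting this equal to 23 gives Q = 25 and P = 35.5.
DWL is the triangle between Q = 25 and Q = 50: ½·(50 − 25)·(35.5 − 23) = 156.25.

DWL = 156.25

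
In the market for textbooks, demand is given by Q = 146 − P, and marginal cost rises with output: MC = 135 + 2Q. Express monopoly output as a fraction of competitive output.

Inverting demand: P = 146 − Q.
A monopolist chooses Q where MR = MC. MR = 146 − 2Q; setting this equal to 135 + 2Q gives Q = 2.75 and P = 143.25.
Under competition P = MC: 146 − Q = 135 + 2Q ⇒ Q = 11/3, P = 427/3.
Ratio Q_m/Q_c = 2.75/(11/3) = 0.75.

Q_m/Q_c = 0.75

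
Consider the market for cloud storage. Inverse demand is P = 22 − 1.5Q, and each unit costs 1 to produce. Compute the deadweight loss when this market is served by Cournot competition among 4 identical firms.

Competitive firms price at marginal cost: P = 1, giving Q = 14.
With 4 symmetric Cournot firms, each firm's FOC gives 22 − 7.5q = 1, so q = 2.8, Q = 4·2.8 = 11.2, and P = 5.2.
DWL is the triangle between Q = 11.2 and Q = 14: ½·(14 − 11.2)·(5.2 − 1) = 5.88.

DWL = 5.88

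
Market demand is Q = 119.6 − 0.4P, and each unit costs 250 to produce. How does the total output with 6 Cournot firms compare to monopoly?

Cournot: Q = 16.8; Monopoly: Q = 9.8

Inverting demand: P = 299 − 2.5Q.
In a 6-firm Cournot equilibrium, symmetry and the first-order condition give q = (299 − 250)/(17.5) = 2.8. So Q = 16.8 and P = 257.
A monopolist chooses Q where MR = MC. MR = 299 − 5Q; setting this equal to 250 gives Q = 9.8 and P = 274.5.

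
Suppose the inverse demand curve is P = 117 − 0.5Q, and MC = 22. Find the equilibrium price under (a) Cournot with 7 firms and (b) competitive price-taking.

Cournot: P = 33.875; Competition: P = 22

In a 7-firm Cournot equilibrium, symmetry and the first-order condition give q = (117 − 22)/(4) = 23.75. So Q = 166.25 and P = 33.875.
Perfect competition: P = MC = 22, so 117 − 0.5Q = 22 and Q = 190.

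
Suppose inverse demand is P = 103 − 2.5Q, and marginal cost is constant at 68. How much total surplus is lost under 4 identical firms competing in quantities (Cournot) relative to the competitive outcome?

Under competition P = MC = 68, so Q = (103 − 68)/2.5 = 14.
With 4 symmetric Cournot firms, each firm's FOC gives 103 − 12.5q = 68, so q = 2.8, Q = 4·2.8 = 11.2, and P = 75.
DWL is the triangle between Q = 11.2 and Q = 14: ½·(14 − 11.2)·(75 − 68) = 9.8.

DWL = 9.8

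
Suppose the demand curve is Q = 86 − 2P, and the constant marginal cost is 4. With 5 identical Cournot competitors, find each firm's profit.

Inverting demand: P = 43 − 0.5Q.
With 5 symmetric Cournot firms, each firm's FOC gives 43 − 3q = 4, so q = 13, Q = 5·13 = 65, and P = 10.5.
Each firm's profit = (10.5 − 4)·13 = 84.5.

π_i = 84.5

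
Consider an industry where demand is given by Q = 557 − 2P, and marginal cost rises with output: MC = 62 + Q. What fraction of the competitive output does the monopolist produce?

Inverting demand: P = 278.5 − 0.5Q.
The monopolist equates marginal revenue to marginal cost: 278.5 − Q = 62 + Q, so Q = 108.25. From demand, P = 224.375.
Under competition P = MC: 278.5 − 0.5Q = 62 + Q ⇒ Q = 433/3, P = 619/3.
Ratio Q_m/Q_c = 108.25/(433/3) = 0.75.

Q_m/Q_c = 0.75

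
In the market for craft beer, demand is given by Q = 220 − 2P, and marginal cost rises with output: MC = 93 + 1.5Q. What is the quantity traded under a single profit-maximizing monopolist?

Inverting demand: P = 110 − 0.5Q.
Monopoly sets MR = MC: 110 − Q = 93 + 1.5Q ⇒ Q = 6.8, P = 110 − 0.5·6.8 = 106.6.

Q = 6.8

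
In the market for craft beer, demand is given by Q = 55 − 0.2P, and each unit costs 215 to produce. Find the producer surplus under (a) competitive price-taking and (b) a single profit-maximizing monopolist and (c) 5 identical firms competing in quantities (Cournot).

Inverting demand: P = 275 − 5Q.
Competitive firms price at marginal cost: P = 215, giving Q = 12.
PS = (215 − 215)·12 = 0.
The monopolist equates marginal revenue to marginal cost: 275 − 10Q = 215, so Q = 6. From demand, P = 245.
PS = (245 − 215)·6 = 180.
Cournot with 5 identical firms: the symmetric best-response condition is 275 − 30q = 215. Each firm produces q = 2, total output Q = 10, price P = 225.
PS = (225 − 215)·10 = 100.

Competition: PS = 0; Monopoly: PS = 180; Cournot: PS = 100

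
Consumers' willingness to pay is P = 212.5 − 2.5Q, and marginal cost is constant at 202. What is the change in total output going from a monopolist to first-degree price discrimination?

Q rises by 2.1

Monopoly sets MR = MC: 212.5 − 5Q = 202 ⇒ Q = 2.1, P = 212.5 − 2.5·2.1 = 207.25.
With perfect price discrimination, output is the efficient level Q = 4.2 (where demand meets MC), but every buyer pays their willingness to pay: CS = 0 and PS = total surplus.
Change in total output: 4.2 − 2.1 = 2.1.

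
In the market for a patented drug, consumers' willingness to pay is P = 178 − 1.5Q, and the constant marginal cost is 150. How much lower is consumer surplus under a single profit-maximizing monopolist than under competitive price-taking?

Consumer surplus falls by 196

Under competition P = MC = 150, so Q = (178 − 150)/1.5 = 56/3.
CS = ½·(178 − 150)·56/3 = 784/3.
A monopolist chooses Q where MR = MC. MR = 178 − 3Q; setting this equal to 150 gives Q = 28/3 and P = 164.
CS = ½·(178 − 164)·28/3 = 196/3.
Change in consumer surplus: 196/3 − 784/3 = −196.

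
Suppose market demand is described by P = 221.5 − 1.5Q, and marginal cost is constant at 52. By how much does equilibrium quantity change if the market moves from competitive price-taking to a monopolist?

Perfect competition: P = MC = 52, so 221.5 − 1.5Q = 52 and Q = 113.
The monopolist equates marginal revenue to marginal cost: 221.5 − 3Q = 52, so Q = 56.5. From demand, P = 136.75.
Change in equilibrium quantity: 56.5 − 113 = −56.5.

Q falls by 56.5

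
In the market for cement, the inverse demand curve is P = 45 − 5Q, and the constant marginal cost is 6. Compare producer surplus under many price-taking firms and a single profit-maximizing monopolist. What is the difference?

Producer surplus rises by 76.05

Competitive firms price at marginal cost: P = 6, giving Q = 7.8.
PS = (6 − 6)·7.8 = 0.
The monopolist equates marginal revenue to marginal cost: 45 − 10Q = 6, so Q = 3.9. From demand, P = 25.5.
PS = (25.5 − 6)·3.9 = 76.05.
Change in producer surplus: 76.05 − 0 = 76.05.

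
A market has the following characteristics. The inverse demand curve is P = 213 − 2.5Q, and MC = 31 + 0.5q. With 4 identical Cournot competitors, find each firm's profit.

π_i = 539

With 4 symmetric Cournot firms, each firm's FOC gives 213 − 12.5q = 31 + 0.5q, so q = 14, Q = 4·14 = 56, and P = 73.
Each firm's profit = 73·14 − (31·14 + ½·0.5·14²) = 539.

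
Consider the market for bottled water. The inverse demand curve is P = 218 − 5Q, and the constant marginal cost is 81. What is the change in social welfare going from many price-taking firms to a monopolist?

Competitive firms price at marginal cost: P = 81, giving Q = 27.4.
CS = ½·(218 − 81)·27.4 = 1876.9; PS = (81 − 81)·27.4 = 0; TS = 1876.9.
Monopoly sets MR = MC: 218 − 10Q = 81 ⇒ Q = 13.7, P = 218 − 5·13.7 = 149.5.
CS = ½·(218 − 149.5)·13.7 = 469.225; PS = (149.5 − 81)·13.7 = 938.45; TS = 1407.675.
Change in social welfare: 1407.675 − 1876.9 = −469.225.

TS falls by 469.225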